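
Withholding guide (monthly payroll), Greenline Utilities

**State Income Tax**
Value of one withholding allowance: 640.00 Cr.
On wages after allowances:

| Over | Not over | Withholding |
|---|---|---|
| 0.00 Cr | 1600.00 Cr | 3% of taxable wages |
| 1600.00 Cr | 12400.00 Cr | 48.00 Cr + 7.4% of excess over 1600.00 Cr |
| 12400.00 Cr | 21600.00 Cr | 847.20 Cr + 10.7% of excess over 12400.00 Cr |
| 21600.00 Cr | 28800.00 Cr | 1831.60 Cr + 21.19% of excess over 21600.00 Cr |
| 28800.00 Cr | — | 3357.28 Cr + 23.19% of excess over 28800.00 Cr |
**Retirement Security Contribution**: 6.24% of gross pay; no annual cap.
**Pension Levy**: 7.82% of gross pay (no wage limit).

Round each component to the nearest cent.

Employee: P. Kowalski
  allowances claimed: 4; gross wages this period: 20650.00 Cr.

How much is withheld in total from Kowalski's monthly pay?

State Income Tax: taxable = 20650.00 Cr − 4×640.00 Cr = 18090.00 Cr
  847.20 Cr + 10.7% × (18090.00 Cr − 12400.00 Cr) = 847.20 Cr + 10.7% × 5690.00 Cr = 1456.03 Cr
Retirement Security Contribution: 6.24% × 20650.00 Cr = 1288.56 Cr
Pension Levy: 7.82% × 20650.00 Cr = 1614.83 Cr
Total: 1456.03 Cr + 1288.56 Cr + 1614.83 Cr = 4359.42 Cr

4359.42 Cr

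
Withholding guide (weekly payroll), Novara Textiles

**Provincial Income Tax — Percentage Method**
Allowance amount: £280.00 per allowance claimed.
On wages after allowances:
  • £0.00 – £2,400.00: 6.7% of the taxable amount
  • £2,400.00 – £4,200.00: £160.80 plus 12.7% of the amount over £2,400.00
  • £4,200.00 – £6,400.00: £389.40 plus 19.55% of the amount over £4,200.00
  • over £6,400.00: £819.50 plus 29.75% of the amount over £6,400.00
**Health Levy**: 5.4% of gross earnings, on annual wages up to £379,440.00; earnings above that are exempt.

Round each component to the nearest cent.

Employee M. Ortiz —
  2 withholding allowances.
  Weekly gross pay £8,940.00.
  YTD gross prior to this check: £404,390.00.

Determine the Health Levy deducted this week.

£0.00

Health Levy: YTD £404,390.00 ≥ cap £379,440.00 → £0.00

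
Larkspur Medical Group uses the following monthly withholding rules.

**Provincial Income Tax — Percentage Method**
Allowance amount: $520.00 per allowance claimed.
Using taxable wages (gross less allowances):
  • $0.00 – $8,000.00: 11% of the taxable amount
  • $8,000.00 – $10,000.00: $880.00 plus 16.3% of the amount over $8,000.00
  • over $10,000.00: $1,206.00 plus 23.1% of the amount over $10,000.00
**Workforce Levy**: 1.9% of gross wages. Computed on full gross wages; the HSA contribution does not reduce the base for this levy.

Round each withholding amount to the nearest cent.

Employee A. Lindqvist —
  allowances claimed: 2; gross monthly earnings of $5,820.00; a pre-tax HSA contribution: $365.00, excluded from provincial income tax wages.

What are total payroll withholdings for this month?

$596.23

Provincial Income Tax: taxable = $5,820.00 − $365.00 − 2×$520.00 = $4,415.00
  11% × $4,415.00 = $485.65
Workforce Levy: 1.9% × $5,820.00 = $110.58
Total: $485.65 + $110.58 = $596.23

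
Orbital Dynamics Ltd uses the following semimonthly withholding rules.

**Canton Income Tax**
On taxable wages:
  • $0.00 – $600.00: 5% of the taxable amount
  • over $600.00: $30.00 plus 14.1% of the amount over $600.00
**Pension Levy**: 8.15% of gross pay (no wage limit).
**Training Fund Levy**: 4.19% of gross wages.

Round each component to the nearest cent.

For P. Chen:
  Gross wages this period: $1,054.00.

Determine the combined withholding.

Canton Income Tax: taxable = $1,054.00
  $30.00 + 14.1% × ($1,054.00 − $600.00) = $30.00 + 14.1% × $454.00 = $94.01
Pension Levy: 8.15% × $1,054.00 = $85.90
Training Fund Levy: 4.19% × $1,054.00 = $44.16
Total: $94.01 + $85.90 + $44.16 = $224.07

$224.07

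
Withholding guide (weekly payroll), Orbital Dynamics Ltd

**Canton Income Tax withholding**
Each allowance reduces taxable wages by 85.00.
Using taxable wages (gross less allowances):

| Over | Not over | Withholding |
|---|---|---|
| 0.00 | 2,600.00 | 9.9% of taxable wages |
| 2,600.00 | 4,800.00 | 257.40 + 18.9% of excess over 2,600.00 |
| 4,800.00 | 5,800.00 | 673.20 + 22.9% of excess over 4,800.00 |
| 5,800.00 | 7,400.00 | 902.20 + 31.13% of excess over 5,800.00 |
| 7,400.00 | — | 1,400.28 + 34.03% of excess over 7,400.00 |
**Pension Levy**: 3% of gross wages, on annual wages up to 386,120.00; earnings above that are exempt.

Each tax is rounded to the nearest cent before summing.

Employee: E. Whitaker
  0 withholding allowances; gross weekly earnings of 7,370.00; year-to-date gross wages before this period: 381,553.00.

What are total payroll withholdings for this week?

1,527.95

Canton Income Tax: taxable = 7,370.00
  902.20 + 31.13% × (7,370.00 − 5,800.00) = 902.20 + 31.13% × 1,570.00 = 1,390.94
Pension Levy: cap 386,120.00 − YTD 381,553.00 = 4,567.00 subject; 3% × 4,567.00 = 137.01
Total: 1,390.94 + 137.01 = 1,527.95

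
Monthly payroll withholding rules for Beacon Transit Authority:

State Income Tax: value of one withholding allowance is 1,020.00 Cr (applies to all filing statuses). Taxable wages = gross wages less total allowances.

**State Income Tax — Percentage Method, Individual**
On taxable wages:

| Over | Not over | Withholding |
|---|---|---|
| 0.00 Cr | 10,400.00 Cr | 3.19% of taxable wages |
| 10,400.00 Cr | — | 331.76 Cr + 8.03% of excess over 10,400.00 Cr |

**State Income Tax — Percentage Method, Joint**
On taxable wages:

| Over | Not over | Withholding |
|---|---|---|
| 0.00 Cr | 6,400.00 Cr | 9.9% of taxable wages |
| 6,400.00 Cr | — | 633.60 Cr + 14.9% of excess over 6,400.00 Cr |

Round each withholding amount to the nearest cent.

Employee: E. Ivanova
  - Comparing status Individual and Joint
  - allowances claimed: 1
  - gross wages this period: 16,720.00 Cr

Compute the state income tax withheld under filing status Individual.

State Income Tax (Individual): taxable = 16,720.00 Cr − 1×1,020.00 Cr = 15,700.00 Cr
  331.76 Cr + 8.03% × (15,700.00 Cr − 10,400.00 Cr) = 331.76 Cr + 8.03% × 5,300.00 Cr = 757.35 Cr

757.35 Cr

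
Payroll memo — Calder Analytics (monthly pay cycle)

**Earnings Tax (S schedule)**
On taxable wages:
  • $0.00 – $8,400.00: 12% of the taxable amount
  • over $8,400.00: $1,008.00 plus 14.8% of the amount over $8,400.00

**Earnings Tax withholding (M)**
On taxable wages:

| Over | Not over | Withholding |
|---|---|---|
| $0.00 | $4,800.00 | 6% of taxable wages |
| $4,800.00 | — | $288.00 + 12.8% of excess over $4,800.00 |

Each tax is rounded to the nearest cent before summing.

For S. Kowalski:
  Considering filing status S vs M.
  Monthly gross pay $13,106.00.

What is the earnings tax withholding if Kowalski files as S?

$1,704.49

Earnings Tax (S): taxable = $13,106.00
  $1,008.00 + 14.8% × ($13,106.00 − $8,400.00) = $1,008.00 + 14.8% × $4,706.00 = $1,704.49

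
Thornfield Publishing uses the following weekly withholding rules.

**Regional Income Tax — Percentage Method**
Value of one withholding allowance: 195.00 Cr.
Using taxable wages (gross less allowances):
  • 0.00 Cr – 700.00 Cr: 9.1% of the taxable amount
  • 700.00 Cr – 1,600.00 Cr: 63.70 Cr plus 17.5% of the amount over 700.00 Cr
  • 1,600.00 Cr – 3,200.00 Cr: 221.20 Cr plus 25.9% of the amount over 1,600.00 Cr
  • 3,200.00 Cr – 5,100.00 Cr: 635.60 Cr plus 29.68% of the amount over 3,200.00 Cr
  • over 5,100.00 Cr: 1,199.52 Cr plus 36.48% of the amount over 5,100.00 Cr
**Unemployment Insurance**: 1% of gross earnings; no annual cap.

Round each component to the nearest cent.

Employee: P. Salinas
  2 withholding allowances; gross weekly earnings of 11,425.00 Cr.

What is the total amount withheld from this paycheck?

Regional Income Tax: taxable = 11,425.00 Cr − 2×195.00 Cr = 11,035.00 Cr
  1,199.52 Cr + 36.48% × (11,035.00 Cr − 5,100.00 Cr) = 1,199.52 Cr + 36.48% × 5,935.00 Cr = 3,364.61 Cr
Unemployment Insurance: 1% × 11,425.00 Cr = 114.25 Cr
Total: 3,364.61 Cr + 114.25 Cr = 3,478.86 Cr

3,478.86 Cr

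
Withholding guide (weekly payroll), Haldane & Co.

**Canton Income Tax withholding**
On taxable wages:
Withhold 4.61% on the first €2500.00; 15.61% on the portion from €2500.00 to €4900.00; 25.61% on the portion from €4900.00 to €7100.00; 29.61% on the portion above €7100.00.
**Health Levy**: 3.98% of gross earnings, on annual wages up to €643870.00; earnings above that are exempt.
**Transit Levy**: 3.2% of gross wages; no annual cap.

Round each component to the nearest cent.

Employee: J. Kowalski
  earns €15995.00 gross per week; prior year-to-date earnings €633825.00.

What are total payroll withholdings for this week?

€4598.75

Canton Income Tax: taxable = €15995.00
  €1053.31 + 29.61% × (€15995.00 − €7100.00) = €1053.31 + 29.61% × €8895.00 = €3687.12
Health Levy: cap €643870.00 − YTD €633825.00 = €10045.00 subject; 3.98% × €10045.00 = €399.79
Transit Levy: 3.2% × €15995.00 = €511.84
Total: €3687.12 + €399.79 + €511.84 = €4598.75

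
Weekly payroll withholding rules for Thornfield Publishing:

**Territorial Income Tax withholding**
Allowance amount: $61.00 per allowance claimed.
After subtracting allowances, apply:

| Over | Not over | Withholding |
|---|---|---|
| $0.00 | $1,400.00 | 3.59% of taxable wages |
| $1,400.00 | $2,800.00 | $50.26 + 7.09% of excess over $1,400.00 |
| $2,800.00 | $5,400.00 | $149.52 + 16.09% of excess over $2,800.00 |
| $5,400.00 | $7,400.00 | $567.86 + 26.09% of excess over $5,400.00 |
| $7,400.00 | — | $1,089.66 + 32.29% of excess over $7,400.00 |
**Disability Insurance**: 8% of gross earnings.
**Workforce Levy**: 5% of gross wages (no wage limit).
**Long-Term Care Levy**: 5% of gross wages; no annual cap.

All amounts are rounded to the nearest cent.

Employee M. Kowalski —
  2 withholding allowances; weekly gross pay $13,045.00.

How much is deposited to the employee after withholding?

Territorial Income Tax: taxable = $13,045.00 − 2×$61.00 = $12,923.00
  $1,089.66 + 32.29% × ($12,923.00 − $7,400.00) = $1,089.66 + 32.29% × $5,523.00 = $2,873.04
Disability Insurance: 8% × $13,045.00 = $1,043.60
Workforce Levy: 5% × $13,045.00 = $652.25
Long-Term Care Levy: 5% × $13,045.00 = $652.25
Total withheld: $2,873.04 + $1,043.60 + $652.25 + $652.25 = $5,221.14
Net pay: $13,045.00 − $5,221.14 = $7,823.86

$7,823.86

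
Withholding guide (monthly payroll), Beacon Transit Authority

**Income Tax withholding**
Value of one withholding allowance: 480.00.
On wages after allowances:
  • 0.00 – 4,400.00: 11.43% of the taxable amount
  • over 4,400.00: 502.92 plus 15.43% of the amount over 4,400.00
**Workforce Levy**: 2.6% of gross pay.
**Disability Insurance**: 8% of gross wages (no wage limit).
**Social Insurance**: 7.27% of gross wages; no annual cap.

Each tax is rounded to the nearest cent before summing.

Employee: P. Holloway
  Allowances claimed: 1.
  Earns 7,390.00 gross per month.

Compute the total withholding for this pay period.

Income Tax: taxable = 7,390.00 − 1×480.00 = 6,910.00
  502.92 + 15.43% × (6,910.00 − 4,400.00) = 502.92 + 15.43% × 2,510.00 = 890.21
Workforce Levy: 2.6% × 7,390.00 = 192.14
Disability Insurance: 8% × 7,390.00 = 591.20
Social Insurance: 7.27% × 7,390.00 = 537.25
Total: 890.21 + 192.14 + 591.20 + 537.25 = 2,210.80

2,210.80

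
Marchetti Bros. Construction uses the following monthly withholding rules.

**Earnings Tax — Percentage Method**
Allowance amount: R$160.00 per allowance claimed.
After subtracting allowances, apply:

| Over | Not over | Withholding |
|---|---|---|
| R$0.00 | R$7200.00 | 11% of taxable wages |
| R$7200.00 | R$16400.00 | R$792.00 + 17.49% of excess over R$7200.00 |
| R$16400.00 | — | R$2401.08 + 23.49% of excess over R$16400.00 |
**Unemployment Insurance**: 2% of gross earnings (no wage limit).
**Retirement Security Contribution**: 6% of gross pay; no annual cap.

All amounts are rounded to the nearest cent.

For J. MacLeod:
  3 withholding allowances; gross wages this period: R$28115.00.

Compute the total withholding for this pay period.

R$7289.38

Earnings Tax: taxable = R$28115.00 − 3×R$160.00 = R$27635.00
  R$2401.08 + 23.49% × (R$27635.00 − R$16400.00) = R$2401.08 + 23.49% × R$11235.00 = R$5040.18
Unemployment Insurance: 2% × R$28115.00 = R$562.30
Retirement Security Contribution: 6% × R$28115.00 = R$1686.90
Total: R$5040.18 + R$562.30 + R$1686.90 = R$7289.38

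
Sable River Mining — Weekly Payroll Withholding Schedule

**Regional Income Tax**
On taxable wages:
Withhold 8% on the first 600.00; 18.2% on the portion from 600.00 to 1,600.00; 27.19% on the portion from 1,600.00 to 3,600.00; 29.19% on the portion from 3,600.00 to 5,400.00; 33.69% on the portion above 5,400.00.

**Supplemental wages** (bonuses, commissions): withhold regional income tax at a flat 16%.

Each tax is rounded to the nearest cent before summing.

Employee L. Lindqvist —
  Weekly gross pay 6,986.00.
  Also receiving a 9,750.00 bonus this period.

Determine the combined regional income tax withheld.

3,393.54

Regional Income Tax: taxable = 6,986.00
  1,299.22 + 33.69% × (6,986.00 − 5,400.00) = 1,299.22 + 33.69% × 1,586.00 = 1,833.54
Supplemental (16% flat on bonus): 16% × 9,750.00 = 1,560.00
Total regional income tax: 1,833.54 + 1,560.00 = 3,393.54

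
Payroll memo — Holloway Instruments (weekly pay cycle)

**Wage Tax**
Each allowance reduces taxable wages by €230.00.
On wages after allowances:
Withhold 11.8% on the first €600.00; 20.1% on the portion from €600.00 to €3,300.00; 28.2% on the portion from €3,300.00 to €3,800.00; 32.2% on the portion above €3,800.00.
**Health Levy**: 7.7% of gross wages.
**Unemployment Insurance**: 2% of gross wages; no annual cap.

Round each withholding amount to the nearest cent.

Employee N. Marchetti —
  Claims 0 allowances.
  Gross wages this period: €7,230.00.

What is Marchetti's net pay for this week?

€4,669.73

Wage Tax: taxable = €7,230.00
  €754.50 + 32.2% × (€7,230.00 − €3,800.00) = €754.50 + 32.2% × €3,430.00 = €1,858.96
Health Levy: 7.7% × €7,230.00 = €556.71
Unemployment Insurance: 2% × €7,230.00 = €144.60
Total withheld: €1,858.96 + €556.71 + €144.60 = €2,560.27
Net pay: €7,230.00 − €2,560.27 = €4,669.73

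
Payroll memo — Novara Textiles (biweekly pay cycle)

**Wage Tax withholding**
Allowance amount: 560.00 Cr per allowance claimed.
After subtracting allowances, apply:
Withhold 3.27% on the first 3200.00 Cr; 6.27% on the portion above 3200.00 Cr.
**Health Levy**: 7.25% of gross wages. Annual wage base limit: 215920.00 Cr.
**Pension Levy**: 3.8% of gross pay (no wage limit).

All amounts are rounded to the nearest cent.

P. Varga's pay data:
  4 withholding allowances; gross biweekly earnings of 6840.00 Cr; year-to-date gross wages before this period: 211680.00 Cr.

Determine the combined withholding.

Wage Tax: taxable = 6840.00 Cr − 4×560.00 Cr = 4600.00 Cr
  104.64 Cr + 6.27% × (4600.00 Cr − 3200.00 Cr) = 104.64 Cr + 6.27% × 1400.00 Cr = 192.42 Cr
Health Levy: cap 215920.00 Cr − YTD 211680.00 Cr = 4240.00 Cr subject; 7.25% × 4240.00 Cr = 307.40 Cr
Pension Levy: 3.8% × 6840.00 Cr = 259.92 Cr
Total: 192.42 Cr + 307.40 Cr + 259.92 Cr = 759.74 Cr

759.74 Cr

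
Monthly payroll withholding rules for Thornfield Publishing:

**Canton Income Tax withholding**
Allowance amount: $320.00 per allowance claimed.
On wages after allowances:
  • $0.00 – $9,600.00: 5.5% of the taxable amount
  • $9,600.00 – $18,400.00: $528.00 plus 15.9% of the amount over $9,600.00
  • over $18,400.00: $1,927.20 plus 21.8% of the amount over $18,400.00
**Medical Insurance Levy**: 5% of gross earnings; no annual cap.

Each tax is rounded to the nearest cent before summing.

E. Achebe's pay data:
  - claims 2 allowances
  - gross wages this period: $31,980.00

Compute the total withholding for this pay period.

$6,347.12

Canton Income Tax: taxable = $31,980.00 − 2×$320.00 = $31,340.00
  $1,927.20 + 21.8% × ($31,340.00 − $18,400.00) = $1,927.20 + 21.8% × $12,940.00 = $4,748.12
Medical Insurance Levy: 5% × $31,980.00 = $1,599.00
Total: $4,748.12 + $1,599.00 = $6,347.12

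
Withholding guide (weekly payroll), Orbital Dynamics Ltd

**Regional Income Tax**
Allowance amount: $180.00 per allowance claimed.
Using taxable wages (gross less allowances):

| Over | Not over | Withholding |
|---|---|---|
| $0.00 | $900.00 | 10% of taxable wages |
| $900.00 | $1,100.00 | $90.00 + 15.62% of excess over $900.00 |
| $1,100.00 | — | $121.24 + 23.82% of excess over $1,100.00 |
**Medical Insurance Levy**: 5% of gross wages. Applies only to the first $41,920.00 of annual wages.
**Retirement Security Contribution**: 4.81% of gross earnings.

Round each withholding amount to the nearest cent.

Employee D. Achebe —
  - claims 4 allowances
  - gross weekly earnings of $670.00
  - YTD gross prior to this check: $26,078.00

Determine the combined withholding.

Regional Income Tax: taxable = $670.00 − 4×$180.00 = $-50.00
  Taxable ≤ 0 → $0.00
Medical Insurance Levy: 5% × $670.00 = $33.50
Retirement Security Contribution: 4.81% × $670.00 = $32.23
Total: $0.00 + $33.50 + $32.23 = $65.73

$65.73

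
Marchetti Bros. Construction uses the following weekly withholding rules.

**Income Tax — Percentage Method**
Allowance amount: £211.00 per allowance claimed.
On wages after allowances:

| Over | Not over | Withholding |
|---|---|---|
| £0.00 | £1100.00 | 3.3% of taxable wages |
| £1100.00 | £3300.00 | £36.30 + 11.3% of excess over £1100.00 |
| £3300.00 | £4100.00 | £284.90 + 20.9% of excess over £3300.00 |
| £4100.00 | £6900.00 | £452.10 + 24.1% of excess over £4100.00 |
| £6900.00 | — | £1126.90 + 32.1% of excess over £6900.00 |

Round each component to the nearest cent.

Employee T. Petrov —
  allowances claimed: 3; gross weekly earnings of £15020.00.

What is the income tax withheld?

£3530.23

Income Tax: taxable = £15020.00 − 3×£211.00 = £14387.00
  £1126.90 + 32.1% × (£14387.00 − £6900.00) = £1126.90 + 32.1% × £7487.00 = £3530.23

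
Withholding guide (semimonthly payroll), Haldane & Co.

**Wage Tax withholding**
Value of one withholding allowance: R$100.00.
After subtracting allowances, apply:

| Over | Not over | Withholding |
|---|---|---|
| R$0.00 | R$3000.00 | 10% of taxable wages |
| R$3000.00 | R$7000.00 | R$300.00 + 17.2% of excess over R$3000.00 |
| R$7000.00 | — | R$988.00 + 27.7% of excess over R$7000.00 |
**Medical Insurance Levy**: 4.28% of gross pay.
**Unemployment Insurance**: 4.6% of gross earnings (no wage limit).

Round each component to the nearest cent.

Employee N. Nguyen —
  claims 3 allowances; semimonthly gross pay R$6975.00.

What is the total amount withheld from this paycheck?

R$1551.48

Wage Tax: taxable = R$6975.00 − 3×R$100.00 = R$6675.00
  R$300.00 + 17.2% × (R$6675.00 − R$3000.00) = R$300.00 + 17.2% × R$3675.00 = R$932.10
Medical Insurance Levy: 4.28% × R$6975.00 = R$298.53
Unemployment Insurance: 4.6% × R$6975.00 = R$320.85
Total: R$932.10 + R$298.53 + R$320.85 = R$1551.48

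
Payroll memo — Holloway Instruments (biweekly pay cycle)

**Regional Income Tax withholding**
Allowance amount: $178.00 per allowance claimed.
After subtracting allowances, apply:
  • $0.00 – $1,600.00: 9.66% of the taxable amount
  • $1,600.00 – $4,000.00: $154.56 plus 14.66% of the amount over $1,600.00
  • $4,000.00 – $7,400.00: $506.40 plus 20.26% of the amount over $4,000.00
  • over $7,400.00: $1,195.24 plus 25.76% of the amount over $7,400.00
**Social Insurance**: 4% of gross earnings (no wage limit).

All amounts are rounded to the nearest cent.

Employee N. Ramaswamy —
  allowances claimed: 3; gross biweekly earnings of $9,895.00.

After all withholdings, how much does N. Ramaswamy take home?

$7,798.81

Regional Income Tax: taxable = $9,895.00 − 3×$178.00 = $9,361.00
  $1,195.24 + 25.76% × ($9,361.00 − $7,400.00) = $1,195.24 + 25.76% × $1,961.00 = $1,700.39
Social Insurance: 4% × $9,895.00 = $395.80
Total withheld: $1,700.39 + $395.80 = $2,096.19
Net pay: $9,895.00 − $2,096.19 = $7,798.81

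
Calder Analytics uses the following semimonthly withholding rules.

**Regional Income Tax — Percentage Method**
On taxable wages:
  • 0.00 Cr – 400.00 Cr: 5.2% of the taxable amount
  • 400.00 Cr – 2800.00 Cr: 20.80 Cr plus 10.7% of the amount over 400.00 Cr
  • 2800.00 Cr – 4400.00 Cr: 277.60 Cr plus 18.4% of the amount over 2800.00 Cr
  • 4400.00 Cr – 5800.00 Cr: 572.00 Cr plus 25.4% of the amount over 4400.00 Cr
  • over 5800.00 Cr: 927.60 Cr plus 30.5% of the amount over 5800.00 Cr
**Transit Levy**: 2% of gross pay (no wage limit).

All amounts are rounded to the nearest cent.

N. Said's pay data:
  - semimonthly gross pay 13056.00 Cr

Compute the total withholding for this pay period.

3401.80 Cr

Regional Income Tax: taxable = 13056.00 Cr
  927.60 Cr + 30.5% × (13056.00 Cr − 5800.00 Cr) = 927.60 Cr + 30.5% × 7256.00 Cr = 3140.68 Cr
Transit Levy: 2% × 13056.00 Cr = 261.12 Cr
Total: 3140.68 Cr + 261.12 Cr = 3401.80 Cr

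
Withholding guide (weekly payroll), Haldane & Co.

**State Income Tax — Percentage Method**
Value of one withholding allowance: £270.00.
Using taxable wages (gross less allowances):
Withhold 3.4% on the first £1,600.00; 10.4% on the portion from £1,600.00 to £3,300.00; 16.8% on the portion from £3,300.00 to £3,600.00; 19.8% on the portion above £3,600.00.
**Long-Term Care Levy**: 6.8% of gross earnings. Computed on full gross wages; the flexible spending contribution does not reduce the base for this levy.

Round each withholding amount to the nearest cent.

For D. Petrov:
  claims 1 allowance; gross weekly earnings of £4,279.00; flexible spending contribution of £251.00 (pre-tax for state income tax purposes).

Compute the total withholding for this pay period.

£603.85

State Income Tax: taxable = £4,279.00 − £251.00 − 1×£270.00 = £3,758.00
  £281.60 + 19.8% × (£3,758.00 − £3,600.00) = £281.60 + 19.8% × £158.00 = £312.88
Long-Term Care Levy: 6.8% × £4,279.00 = £290.97
Total: £312.88 + £290.97 = £603.85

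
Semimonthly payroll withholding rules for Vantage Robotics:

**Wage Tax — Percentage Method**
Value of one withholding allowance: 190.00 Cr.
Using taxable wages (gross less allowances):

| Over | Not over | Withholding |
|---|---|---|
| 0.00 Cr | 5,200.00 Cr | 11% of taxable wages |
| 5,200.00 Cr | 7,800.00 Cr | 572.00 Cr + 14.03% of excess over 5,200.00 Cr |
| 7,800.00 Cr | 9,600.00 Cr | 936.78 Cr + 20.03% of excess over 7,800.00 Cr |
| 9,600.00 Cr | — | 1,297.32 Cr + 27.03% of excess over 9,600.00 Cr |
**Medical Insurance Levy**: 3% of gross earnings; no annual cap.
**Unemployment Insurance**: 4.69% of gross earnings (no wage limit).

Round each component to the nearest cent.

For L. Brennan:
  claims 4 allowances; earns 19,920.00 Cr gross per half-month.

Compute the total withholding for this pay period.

Wage Tax: taxable = 19,920.00 Cr − 4×190.00 Cr = 19,160.00 Cr
  1,297.32 Cr + 27.03% × (19,160.00 Cr − 9,600.00 Cr) = 1,297.32 Cr + 27.03% × 9,560.00 Cr = 3,881.39 Cr
Medical Insurance Levy: 3% × 19,920.00 Cr = 597.60 Cr
Unemployment Insurance: 4.69% × 19,920.00 Cr = 934.25 Cr
Total: 3,881.39 Cr + 597.60 Cr + 934.25 Cr = 5,413.24 Cr

5,413.24 Cr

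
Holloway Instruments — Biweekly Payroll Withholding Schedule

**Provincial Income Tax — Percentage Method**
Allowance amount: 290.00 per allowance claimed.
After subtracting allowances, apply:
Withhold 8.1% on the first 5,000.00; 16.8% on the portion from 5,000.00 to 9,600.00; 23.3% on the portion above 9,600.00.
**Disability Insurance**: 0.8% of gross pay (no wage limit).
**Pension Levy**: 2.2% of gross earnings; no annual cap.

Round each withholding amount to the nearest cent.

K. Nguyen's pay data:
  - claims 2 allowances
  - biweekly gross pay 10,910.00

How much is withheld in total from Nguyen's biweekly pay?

Provincial Income Tax: taxable = 10,910.00 − 2×290.00 = 10,330.00
  1,177.80 + 23.3% × (10,330.00 − 9,600.00) = 1,177.80 + 23.3% × 730.00 = 1,347.89
Disability Insurance: 0.8% × 10,910.00 = 87.28
Pension Levy: 2.2% × 10,910.00 = 240.02
Total: 1,347.89 + 87.28 + 240.02 = 1,675.19

1,675.19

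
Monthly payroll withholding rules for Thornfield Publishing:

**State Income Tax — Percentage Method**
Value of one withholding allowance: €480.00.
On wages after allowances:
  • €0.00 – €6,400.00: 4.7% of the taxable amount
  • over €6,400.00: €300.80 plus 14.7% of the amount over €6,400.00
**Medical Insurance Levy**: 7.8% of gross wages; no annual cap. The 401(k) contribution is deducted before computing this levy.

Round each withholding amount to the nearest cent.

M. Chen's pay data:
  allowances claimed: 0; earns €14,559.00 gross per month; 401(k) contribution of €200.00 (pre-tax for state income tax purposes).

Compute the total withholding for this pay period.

State Income Tax: taxable = €14,559.00 − €200.00 = €14,359.00
  €300.80 + 14.7% × (€14,359.00 − €6,400.00) = €300.80 + 14.7% × €7,959.00 = €1,470.77
Medical Insurance Levy: 7.8% × €14,359.00 = €1,120.00
Total: €1,470.77 + €1,120.00 = €2,590.77

€2,590.77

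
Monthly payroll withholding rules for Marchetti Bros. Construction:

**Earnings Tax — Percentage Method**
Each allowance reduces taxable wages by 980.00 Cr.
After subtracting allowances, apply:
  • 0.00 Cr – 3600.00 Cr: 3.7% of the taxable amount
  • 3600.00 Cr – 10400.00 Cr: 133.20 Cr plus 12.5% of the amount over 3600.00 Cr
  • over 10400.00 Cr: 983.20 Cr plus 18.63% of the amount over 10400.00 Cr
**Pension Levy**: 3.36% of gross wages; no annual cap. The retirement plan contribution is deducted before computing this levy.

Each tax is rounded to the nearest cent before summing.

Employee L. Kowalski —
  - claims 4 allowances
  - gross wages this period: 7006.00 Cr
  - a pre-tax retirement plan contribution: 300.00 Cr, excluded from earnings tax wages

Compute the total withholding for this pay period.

328.40 Cr

Earnings Tax: taxable = 7006.00 Cr − 300.00 Cr − 4×980.00 Cr = 2786.00 Cr
  3.7% × 2786.00 Cr = 103.08 Cr
Pension Levy: 3.36% × 6706.00 Cr = 225.32 Cr
Total: 103.08 Cr + 225.32 Cr = 328.40 Cr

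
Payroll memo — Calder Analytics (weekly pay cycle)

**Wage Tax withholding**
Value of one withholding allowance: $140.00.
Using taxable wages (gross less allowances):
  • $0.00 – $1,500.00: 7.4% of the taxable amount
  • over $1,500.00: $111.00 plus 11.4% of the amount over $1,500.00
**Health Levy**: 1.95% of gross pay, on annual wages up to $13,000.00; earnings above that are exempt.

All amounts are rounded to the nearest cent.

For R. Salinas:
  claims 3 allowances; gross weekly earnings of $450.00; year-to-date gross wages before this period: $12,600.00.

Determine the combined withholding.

$10.02

Wage Tax: taxable = $450.00 − 3×$140.00 = $30.00
  7.4% × $30.00 = $2.22
Health Levy: cap $13,000.00 − YTD $12,600.00 = $400.00 subject; 1.95% × $400.00 = $7.80
Total: $2.22 + $7.80 = $10.02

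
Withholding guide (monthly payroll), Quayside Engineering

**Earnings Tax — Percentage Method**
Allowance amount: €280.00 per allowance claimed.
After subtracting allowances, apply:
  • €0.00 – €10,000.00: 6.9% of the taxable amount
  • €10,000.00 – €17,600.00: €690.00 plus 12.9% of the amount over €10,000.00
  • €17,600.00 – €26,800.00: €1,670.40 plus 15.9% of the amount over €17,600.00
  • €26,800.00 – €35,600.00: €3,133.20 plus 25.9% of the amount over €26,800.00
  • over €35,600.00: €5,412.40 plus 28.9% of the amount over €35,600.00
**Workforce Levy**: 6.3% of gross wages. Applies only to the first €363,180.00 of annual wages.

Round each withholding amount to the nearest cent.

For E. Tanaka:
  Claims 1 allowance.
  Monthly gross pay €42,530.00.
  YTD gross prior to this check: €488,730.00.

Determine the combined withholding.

Earnings Tax: taxable = €42,530.00 − 1×€280.00 = €42,250.00
  €5,412.40 + 28.9% × (€42,250.00 − €35,600.00) = €5,412.40 + 28.9% × €6,650.00 = €7,334.25
Workforce Levy: YTD €488,730.00 ≥ cap €363,180.00 → €0.00
Total: €7,334.25 + €0.00 = €7,334.25

€7,334.25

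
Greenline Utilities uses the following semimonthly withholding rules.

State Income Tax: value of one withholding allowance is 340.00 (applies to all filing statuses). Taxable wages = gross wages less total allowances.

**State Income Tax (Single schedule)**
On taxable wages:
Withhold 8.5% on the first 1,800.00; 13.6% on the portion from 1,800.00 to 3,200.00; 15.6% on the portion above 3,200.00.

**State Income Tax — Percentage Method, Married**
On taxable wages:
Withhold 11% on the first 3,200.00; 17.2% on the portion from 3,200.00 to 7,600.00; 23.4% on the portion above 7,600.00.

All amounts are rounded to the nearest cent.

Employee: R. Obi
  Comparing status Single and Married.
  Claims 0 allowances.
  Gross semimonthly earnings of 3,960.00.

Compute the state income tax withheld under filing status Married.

State Income Tax (Married): taxable = 3,960.00
  352.00 + 17.2% × (3,960.00 − 3,200.00) = 352.00 + 17.2% × 760.00 = 482.72

482.72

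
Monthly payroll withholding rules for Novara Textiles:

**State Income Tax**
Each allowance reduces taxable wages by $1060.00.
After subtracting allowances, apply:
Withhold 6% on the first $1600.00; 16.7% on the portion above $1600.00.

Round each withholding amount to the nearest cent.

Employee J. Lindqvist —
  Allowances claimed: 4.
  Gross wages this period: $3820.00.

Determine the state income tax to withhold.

State Income Tax: taxable = $3820.00 − 4×$1060.00 = $-420.00
  Taxable ≤ 0 → $0.00

$0.00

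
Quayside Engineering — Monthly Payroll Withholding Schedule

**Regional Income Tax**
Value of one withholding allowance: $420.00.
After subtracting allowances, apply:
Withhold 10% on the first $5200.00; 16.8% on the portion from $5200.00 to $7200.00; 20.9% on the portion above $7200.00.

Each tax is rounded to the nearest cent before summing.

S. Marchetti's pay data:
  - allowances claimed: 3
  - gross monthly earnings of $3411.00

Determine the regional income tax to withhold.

$215.10

Regional Income Tax: taxable = $3411.00 − 3×$420.00 = $2151.00
  10% × $2151.00 = $215.10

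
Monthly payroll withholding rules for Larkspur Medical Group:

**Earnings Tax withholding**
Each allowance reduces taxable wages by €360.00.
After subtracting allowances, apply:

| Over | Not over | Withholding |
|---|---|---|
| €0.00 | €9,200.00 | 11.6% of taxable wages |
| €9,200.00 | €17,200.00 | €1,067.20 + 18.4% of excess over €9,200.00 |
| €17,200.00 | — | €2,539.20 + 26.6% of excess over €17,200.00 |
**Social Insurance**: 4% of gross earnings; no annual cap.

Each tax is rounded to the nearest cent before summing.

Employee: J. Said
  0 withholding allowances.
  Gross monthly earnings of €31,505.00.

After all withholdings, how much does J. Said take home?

Earnings Tax: taxable = €31,505.00
  €2,539.20 + 26.6% × (€31,505.00 − €17,200.00) = €2,539.20 + 26.6% × €14,305.00 = €6,344.33
Social Insurance: 4% × €31,505.00 = €1,260.20
Total withheld: €6,344.33 + €1,260.20 = €7,604.53
Net pay: €31,505.00 − €7,604.53 = €23,900.47

€23,900.47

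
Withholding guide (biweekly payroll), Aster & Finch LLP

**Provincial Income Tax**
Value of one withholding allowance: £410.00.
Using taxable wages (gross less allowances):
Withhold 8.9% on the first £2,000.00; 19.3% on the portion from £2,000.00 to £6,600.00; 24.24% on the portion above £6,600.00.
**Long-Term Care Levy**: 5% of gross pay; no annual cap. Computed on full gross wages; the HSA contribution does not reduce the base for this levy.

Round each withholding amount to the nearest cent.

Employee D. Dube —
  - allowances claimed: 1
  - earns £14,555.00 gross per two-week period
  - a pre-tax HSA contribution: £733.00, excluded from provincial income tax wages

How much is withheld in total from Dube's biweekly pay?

£3,444.78

Provincial Income Tax: taxable = £14,555.00 − £733.00 − 1×£410.00 = £13,412.00
  £1,065.80 + 24.24% × (£13,412.00 − £6,600.00) = £1,065.80 + 24.24% × £6,812.00 = £2,717.03
Long-Term Care Levy: 5% × £14,555.00 = £727.75
Total: £2,717.03 + £727.75 = £3,444.78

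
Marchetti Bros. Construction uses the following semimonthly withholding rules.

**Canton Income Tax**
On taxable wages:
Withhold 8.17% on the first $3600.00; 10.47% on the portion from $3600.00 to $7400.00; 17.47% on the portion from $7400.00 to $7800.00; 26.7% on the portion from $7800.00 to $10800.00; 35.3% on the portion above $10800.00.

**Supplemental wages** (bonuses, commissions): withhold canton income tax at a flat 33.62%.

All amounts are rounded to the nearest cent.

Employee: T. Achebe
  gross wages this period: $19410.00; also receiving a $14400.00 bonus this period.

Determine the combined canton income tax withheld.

Canton Income Tax: taxable = $19410.00
  $1562.86 + 35.3% × ($19410.00 − $10800.00) = $1562.86 + 35.3% × $8610.00 = $4602.19
Supplemental (33.62% flat on bonus): 33.62% × $14400.00 = $4841.28
Total canton income tax: $4602.19 + $4841.28 = $9443.47

$9443.47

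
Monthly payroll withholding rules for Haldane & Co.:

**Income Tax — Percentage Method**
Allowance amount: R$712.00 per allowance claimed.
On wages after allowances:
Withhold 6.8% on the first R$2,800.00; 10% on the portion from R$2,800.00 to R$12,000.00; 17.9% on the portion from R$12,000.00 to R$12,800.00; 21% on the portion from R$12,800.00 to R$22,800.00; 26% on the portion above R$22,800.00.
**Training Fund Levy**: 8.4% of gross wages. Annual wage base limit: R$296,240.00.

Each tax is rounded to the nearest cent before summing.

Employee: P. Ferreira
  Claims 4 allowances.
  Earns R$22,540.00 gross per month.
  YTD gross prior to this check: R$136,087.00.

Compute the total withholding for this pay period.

R$4,594.28

Income Tax: taxable = R$22,540.00 − 4×R$712.00 = R$19,692.00
  R$1,253.60 + 21% × (R$19,692.00 − R$12,800.00) = R$1,253.60 + 21% × R$6,892.00 = R$2,700.92
Training Fund Levy: 8.4% × R$22,540.00 = R$1,893.36
Total: R$2,700.92 + R$1,893.36 = R$4,594.28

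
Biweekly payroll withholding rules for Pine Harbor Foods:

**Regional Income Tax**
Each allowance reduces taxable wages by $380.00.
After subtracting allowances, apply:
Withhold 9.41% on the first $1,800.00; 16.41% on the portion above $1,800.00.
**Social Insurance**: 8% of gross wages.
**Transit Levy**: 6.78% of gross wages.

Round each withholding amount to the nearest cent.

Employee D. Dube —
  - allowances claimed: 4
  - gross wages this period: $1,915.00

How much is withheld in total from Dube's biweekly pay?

$320.21

Regional Income Tax: taxable = $1,915.00 − 4×$380.00 = $395.00
  9.41% × $395.00 = $37.17
Social Insurance: 8% × $1,915.00 = $153.20
Transit Levy: 6.78% × $1,915.00 = $129.84
Total: $37.17 + $153.20 + $129.84 = $320.21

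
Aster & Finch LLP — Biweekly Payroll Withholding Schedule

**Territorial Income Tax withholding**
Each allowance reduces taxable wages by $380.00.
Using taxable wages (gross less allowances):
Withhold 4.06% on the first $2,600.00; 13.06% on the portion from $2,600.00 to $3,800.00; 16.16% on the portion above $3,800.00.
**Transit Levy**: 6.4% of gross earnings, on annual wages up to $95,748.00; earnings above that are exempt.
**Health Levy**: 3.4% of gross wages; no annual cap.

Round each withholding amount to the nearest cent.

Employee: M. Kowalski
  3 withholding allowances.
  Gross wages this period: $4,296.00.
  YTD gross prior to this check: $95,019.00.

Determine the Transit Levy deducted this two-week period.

$46.66

Transit Levy: cap $95,748.00 − YTD $95,019.00 = $729.00 subject; 6.4% × $729.00 = $46.66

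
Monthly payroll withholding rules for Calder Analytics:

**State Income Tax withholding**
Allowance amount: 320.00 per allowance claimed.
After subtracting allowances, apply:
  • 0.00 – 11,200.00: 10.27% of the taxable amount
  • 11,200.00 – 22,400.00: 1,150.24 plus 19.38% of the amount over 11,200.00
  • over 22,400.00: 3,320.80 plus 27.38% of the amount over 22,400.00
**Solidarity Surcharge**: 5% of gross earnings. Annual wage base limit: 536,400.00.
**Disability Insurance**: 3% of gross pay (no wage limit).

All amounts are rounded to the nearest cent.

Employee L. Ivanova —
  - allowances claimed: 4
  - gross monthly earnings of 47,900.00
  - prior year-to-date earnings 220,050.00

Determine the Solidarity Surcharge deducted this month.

2,395.00

Solidarity Surcharge: 5% × 47,900.00 = 2,395.00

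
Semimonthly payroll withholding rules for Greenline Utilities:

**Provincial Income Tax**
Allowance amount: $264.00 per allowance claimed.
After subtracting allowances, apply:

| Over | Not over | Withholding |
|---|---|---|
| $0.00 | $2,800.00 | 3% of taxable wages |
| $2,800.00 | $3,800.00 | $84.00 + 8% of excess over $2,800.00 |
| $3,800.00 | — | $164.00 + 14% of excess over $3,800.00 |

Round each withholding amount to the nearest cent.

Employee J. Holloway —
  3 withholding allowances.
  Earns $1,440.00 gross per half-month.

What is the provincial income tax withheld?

Provincial Income Tax: taxable = $1,440.00 − 3×$264.00 = $648.00
  3% × $648.00 = $19.44

$19.44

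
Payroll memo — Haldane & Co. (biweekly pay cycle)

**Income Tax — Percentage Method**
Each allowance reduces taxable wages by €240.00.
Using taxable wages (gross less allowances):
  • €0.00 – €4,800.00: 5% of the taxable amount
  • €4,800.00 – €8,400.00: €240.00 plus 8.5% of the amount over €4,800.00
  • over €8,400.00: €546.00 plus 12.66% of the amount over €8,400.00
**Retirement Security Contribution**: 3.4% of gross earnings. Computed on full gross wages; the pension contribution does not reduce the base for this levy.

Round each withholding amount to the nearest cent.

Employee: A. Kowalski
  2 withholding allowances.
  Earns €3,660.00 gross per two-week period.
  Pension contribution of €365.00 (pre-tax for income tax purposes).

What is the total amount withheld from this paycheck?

Income Tax: taxable = €3,660.00 − €365.00 − 2×€240.00 = €2,815.00
  5% × €2,815.00 = €140.75
Retirement Security Contribution: 3.4% × €3,660.00 = €124.44
Total: €140.75 + €124.44 = €265.19

€265.19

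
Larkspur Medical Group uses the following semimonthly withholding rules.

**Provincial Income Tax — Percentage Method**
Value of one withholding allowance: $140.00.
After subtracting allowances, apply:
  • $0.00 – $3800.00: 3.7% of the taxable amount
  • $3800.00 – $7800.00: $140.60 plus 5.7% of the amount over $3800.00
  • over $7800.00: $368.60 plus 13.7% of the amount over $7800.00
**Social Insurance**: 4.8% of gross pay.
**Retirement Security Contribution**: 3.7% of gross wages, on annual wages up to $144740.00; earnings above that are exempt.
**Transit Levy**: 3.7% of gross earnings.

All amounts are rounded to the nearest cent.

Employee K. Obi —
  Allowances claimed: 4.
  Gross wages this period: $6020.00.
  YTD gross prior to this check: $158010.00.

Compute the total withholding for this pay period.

$746.92

Provincial Income Tax: taxable = $6020.00 − 4×$140.00 = $5460.00
  $140.60 + 5.7% × ($5460.00 − $3800.00) = $140.60 + 5.7% × $1660.00 = $235.22
Social Insurance: 4.8% × $6020.00 = $288.96
Retirement Security Contribution: YTD $158010.00 ≥ cap $144740.00 → $0.00
Transit Levy: 3.7% × $6020.00 = $222.74
Total: $235.22 + $288.96 + $0.00 + $222.74 = $746.92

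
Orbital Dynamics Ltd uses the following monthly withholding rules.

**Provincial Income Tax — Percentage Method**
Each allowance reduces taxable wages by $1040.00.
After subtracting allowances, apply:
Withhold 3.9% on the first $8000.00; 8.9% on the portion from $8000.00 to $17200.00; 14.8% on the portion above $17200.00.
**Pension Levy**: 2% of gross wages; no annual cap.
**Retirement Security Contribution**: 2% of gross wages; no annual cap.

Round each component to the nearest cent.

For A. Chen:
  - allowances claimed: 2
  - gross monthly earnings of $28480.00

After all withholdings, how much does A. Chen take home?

Provincial Income Tax: taxable = $28480.00 − 2×$1040.00 = $26400.00
  $1130.80 + 14.8% × ($26400.00 − $17200.00) = $1130.80 + 14.8% × $9200.00 = $2492.40
Pension Levy: 2% × $28480.00 = $569.60
Retirement Security Contribution: 2% × $28480.00 = $569.60
Total withheld: $2492.40 + $569.60 + $569.60 = $3631.60
Net pay: $28480.00 − $3631.60 = $24848.40

$24848.40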